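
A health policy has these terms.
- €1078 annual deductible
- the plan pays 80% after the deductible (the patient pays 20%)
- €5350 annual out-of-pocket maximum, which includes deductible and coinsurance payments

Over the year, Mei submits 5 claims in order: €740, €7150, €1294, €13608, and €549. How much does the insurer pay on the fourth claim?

€10957.20

Claim 1 (€740): entire amount goes to the deductible. Cost to patient: €740. OOP to date €740. Insurer: €740 − €740 = €0.
Claim 2 (€7150): €338 to deductible, leaving €6812; patient's 20% is €1362.40. Patient pays €1700.40; OOP now €2440.40. Insurer: €7150 − €1700.40 = €5449.60.
Claim 3 (€1294): 20% coinsurance on €1294 = €258.80. Cost to patient: €258.80. OOP to date €2699.20. Plan pays €1294 − €258.80 = €1035.20.
Claim 4 (€13608): deductible already satisfied, so patient's share is 20% × €13608 = €2721.60. Adding that to €2699.20 gives €5420.80, past the €5350 cap; patient pays only €5350 − €2699.20 = €2650.80. Plan pays €13608 − €2650.80 = €10957.20.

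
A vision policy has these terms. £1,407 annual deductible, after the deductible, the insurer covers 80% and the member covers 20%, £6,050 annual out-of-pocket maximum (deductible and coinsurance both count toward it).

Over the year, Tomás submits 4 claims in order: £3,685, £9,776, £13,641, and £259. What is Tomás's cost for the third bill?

£2,232.20

Claim 1 (£3,685): deductible takes £1,407, £2,278 remains; member's 20% is £455.60. Member pays £1,862.60; OOP now £1,862.60.
Claim 2 (£9,776): deductible met; 20% of £9,776 = £1,955.20. Member owes £1,955.20 (running OOP £3,817.80).
Claim 3 (£13,641): deductible already satisfied, so member's share is 20% × £13,641 = £2,728.20. That would push OOP to £6,546, over the £6,050 cap, so member pays £6,050 − £3,817.80 = £2,232.20.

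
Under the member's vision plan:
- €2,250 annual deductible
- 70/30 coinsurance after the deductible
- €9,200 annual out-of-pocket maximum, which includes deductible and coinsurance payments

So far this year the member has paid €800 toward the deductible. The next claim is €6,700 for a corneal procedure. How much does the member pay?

Remaining deductible: €2,250 − €800 = €1,450.
That leaves €6,700 − €1,450 = €5,250 for coinsurance.
Member's 30% share of €5,250 is €1,575.
Member responsibility before any cap: €1,450 + €1,575 = €3,025.
Total out-of-pocket so far would be €800 + €3,025 = €3,825, below the €9,200 cap — no reduction.

€3,025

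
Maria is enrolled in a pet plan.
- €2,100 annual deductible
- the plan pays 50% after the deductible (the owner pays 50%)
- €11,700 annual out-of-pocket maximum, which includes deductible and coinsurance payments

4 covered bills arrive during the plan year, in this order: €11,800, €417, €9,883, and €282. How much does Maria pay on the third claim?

€4,541.50

Claim 1 — €11,800: deductible takes €2,100, €9,700 remains; 50% of €9,700 = €4,850. Owner pays €6,950; OOP now €6,950.
Claim 2 — €417: 50% coinsurance on €417 = €208.50. Owner owes €208.50 (running OOP €7,158.50).
Claim 3 — €9,883: 50% coinsurance on €9,883 = €4,941.50. OOP would hit €12,100 > €11,700, so the cap limits the owner to €11,700 − €7,158.50 = €4,541.50.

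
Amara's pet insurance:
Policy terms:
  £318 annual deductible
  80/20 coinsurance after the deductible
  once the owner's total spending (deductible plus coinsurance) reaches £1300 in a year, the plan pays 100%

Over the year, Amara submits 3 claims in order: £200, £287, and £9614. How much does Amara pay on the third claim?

£948.20

#1 (£200): all of it applies to the deductible. Owner owes £200 (running OOP £200).
#2 (£287): £118 to deductible, leaving £169; 20% of £169 = £33.80. Owner pays £151.80; OOP now £351.80.
#3 (£9614): 20% coinsurance on £9614 = £1922.80. OOP would hit £2274.60 > £1300, so the cap limits the owner to £1300 − £351.80 = £948.20.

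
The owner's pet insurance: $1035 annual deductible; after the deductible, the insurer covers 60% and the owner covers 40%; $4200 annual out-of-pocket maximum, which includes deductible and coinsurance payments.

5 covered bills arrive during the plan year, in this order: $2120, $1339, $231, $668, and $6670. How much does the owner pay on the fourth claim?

$267.20

#1 ($2120): $1035 to deductible, leaving $1085; coinsurance $1085 × 40% = $434. Owner pays $1469; OOP now $1469.
#2 ($1339): deductible already satisfied, so owner's share is 40% × $1339 = $535.60. Owner pays $535.60; OOP now $2004.60.
#3 ($231): 40% coinsurance on $231 = $92.40. Cost to owner: $92.40. OOP to date $2097.
#4 ($668): 40% coinsurance on $668 = $267.20. Cost to owner: $267.20. OOP to date $2364.20.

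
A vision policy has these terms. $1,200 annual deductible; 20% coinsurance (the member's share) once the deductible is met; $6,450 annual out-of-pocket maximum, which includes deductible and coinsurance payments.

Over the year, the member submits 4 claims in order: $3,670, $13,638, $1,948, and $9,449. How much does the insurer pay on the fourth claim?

$7,810.20

Claim 1 — $3,670: $1,200 finishes the deductible; $2,470 goes to coinsurance; coinsurance $2,470 × 20% = $494. Member owes $1,694 (running OOP $1,694). Plan pays $3,670 − $1,694 = $1,976.
Claim 2 — $13,638: deductible met; 20% of $13,638 = $2,727.60. Member owes $2,727.60 (running OOP $4,421.60). Insurer: $13,638 − $2,727.60 = $10,910.40.
Claim 3 — $1,948: deductible met; 20% of $1,948 = $389.60. Member pays $389.60; OOP now $4,811.20. Insurer: $1,948 − $389.60 = $1,558.40.
Claim 4 — $9,449: 20% coinsurance on $9,449 = $1,889.80. That would push OOP to $6,701, over the $6,450 cap, so member pays $6,450 − $4,811.20 = $1,638.80. Plan pays $9,449 − $1,638.80 = $7,810.20.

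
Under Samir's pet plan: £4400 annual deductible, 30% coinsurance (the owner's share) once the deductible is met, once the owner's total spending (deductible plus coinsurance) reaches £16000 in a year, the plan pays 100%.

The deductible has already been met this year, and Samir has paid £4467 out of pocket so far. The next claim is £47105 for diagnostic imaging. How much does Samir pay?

£11533

The deductible is already satisfied, so the full bill goes to coinsurance.
Owner's 30% share of £47105 is £14131.50.
That would bring total out-of-pocket to £18598.50, past the £16000 cap. The owner is capped at £16000 − £4467 = £11533 on this claim.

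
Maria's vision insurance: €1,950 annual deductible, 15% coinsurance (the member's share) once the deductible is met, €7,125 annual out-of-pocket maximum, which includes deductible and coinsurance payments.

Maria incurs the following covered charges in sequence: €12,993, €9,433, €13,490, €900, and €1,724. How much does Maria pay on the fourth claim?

#1 (€12,993): deductible takes €1,950, €11,043 remains; 15% of €11,043 = €1,656.45. Cost to member: €3,606.45. OOP to date €3,606.45.
#2 (€9,433): deductible already satisfied, so member's share is 15% × €9,433 = €1,414.95. Member owes €1,414.95 (running OOP €5,021.40).
#3 (€13,490): deductible met; 15% of €13,490 = €2,023.50. Cost to member: €2,023.50. OOP to date €7,044.90.
#4 (€900): deductible met; 15% of €900 = €135. Adding that to €7,044.90 gives €7,179.90, past the €7,125 cap; member pays only €7,125 − €7,044.90 = €80.10.

€80.10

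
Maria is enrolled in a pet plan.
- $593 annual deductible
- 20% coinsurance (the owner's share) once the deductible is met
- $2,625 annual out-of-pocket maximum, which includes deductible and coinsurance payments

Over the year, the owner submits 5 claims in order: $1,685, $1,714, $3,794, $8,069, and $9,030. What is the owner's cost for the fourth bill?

Claim 1 ($1,685): $593 to deductible, leaving $1,092; 20% of $1,092 = $218.40. Owner pays $811.40; OOP now $811.40.
Claim 2 ($1,714): deductible already satisfied, so owner's share is 20% × $1,714 = $342.80. Cost to owner: $342.80. OOP to date $1,154.20.
Claim 3 ($3,794): 20% coinsurance on $3,794 = $758.80. Owner owes $758.80 (running OOP $1,913).
Claim 4 ($8,069): deductible already satisfied, so owner's share is 20% × $8,069 = $1,613.80. OOP would hit $3,526.80 > $2,625, so the cap limits the owner to $2,625 − $1,913 = $712.

$712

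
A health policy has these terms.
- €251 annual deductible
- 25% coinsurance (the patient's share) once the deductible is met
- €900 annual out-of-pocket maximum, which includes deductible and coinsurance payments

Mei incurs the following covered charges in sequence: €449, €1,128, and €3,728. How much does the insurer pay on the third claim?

Claim 1 — €449: deductible takes €251, €198 remains; patient's 25% is €49.50. Cost to patient: €300.50. OOP to date €300.50. Insurer: €449 − €300.50 = €148.50.
Claim 2 — €1,128: 25% coinsurance on €1,128 = €282. Patient pays €282; OOP now €582.50. Insurer: €1,128 − €282 = €846.
Claim 3 — €3,728: 25% coinsurance on €3,728 = €932. Adding that to €582.50 gives €1,514.50, past the €900 cap; patient pays only €900 − €582.50 = €317.50. Insurer: €3,728 − €317.50 = €3,410.50.

€3,410.50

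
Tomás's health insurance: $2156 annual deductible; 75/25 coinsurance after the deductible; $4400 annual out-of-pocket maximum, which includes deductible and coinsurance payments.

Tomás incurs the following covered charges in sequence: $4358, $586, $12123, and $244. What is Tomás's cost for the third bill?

Claim 1 — $4358: deductible takes $2156, $2202 remains; coinsurance $2202 × 25% = $550.50. Cost to patient: $2706.50. OOP to date $2706.50.
Claim 2 — $586: deductible already satisfied, so patient's share is 25% × $586 = $146.50. Patient owes $146.50 (running OOP $2853).
Claim 3 — $12123: 25% coinsurance on $12123 = $3030.75. That would push OOP to $5883.75, over the $4400 cap, so patient pays $4400 − $2853 = $1547.

$1547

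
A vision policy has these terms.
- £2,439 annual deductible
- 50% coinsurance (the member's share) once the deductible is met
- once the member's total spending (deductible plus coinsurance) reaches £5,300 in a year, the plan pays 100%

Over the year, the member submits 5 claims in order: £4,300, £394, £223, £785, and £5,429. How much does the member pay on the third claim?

Bill 1, £4,300: £2,439 to deductible, leaving £1,861; member's 50% is £930.50. Cost to member: £3,369.50. OOP to date £3,369.50.
Bill 2, £394: deductible already satisfied, so member's share is 50% × £394 = £197. Cost to member: £197. OOP to date £3,566.50.
Bill 3, £223: deductible met; 50% of £223 = £111.50. Member owes £111.50 (running OOP £3,678).

£111.50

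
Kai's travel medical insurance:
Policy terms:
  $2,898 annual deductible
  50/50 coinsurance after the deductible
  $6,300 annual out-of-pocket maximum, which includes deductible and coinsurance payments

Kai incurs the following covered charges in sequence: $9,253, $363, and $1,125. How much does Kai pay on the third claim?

#1 ($9,253): deductible takes $2,898, $6,355 remains; coinsurance $6,355 × 50% = $3,177.50. Traveler owes $6,075.50 (running OOP $6,075.50).
#2 ($363): deductible already satisfied, so traveler's share is 50% × $363 = $181.50. Traveler owes $181.50 (running OOP $6,257).
#3 ($1,125): deductible already satisfied, so traveler's share is 50% × $1,125 = $562.50. That would push OOP to $6,819.50, over the $6,300 cap, so traveler pays $6,300 − $6,257 = $43.

$43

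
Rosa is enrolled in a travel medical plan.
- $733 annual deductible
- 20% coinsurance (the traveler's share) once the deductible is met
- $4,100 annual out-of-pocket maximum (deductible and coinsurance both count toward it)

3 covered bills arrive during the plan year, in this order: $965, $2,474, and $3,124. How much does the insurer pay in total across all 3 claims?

$4,664

#1 ($965): $733 to deductible, leaving $232; 20% of $232 = $46.40. Traveler pays $779.40; OOP now $779.40. Plan pays $965 − $779.40 = $185.60.
#2 ($2,474): deductible already satisfied, so traveler's share is 20% × $2,474 = $494.80. Traveler pays $494.80; OOP now $1,274.20. Insurer: $2,474 − $494.80 = $1,979.20.
#3 ($3,124): deductible met; 20% of $3,124 = $624.80. Cost to traveler: $624.80. OOP to date $1,899. Insurer: $3,124 − $624.80 = $2,499.20.
Insurer total: $185.60 + $1,979.20 + $2,499.20 = $4,664.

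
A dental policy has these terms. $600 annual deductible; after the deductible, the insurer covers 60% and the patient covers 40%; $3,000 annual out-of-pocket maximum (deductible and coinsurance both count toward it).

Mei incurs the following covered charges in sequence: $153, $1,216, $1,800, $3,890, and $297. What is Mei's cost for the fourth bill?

Claim 1 ($153): entire amount goes to the deductible. Patient pays $153; OOP now $153.
Claim 2 ($1,216): deductible takes $447, $769 remains; 40% of $769 = $307.60. Cost to patient: $754.60. OOP to date $907.60.
Claim 3 ($1,800): 40% coinsurance on $1,800 = $720. Cost to patient: $720. OOP to date $1,627.60.
Claim 4 ($3,890): 40% coinsurance on $3,890 = $1,556. Adding that to $1,627.60 gives $3,183.60, past the $3,000 cap; patient pays only $3,000 − $1,627.60 = $1,372.40.

$1,372.40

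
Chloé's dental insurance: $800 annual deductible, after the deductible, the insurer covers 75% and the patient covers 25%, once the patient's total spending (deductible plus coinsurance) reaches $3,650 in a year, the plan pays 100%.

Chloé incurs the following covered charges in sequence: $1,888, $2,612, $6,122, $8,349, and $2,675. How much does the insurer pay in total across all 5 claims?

$17,996

#1 ($1,888): $800 finishes the deductible; $1,088 goes to coinsurance; patient's 25% is $272. Cost to patient: $1,072. OOP to date $1,072. Plan pays $1,888 − $1,072 = $816.
#2 ($2,612): deductible already satisfied, so patient's share is 25% × $2,612 = $653. Patient pays $653; OOP now $1,725. Insurer: $2,612 − $653 = $1,959.
#3 ($6,122): deductible met; 25% of $6,122 = $1,530.50. Cost to patient: $1,530.50. OOP to date $3,255.50. Plan pays $6,122 − $1,530.50 = $4,591.50.
#4 ($8,349): deductible met; 25% of $8,349 = $2,087.25. That would push OOP to $5,342.75, over the $3,650 cap, so patient pays $3,650 − $3,255.50 = $394.50. Insurer: $8,349 − $394.50 = $7,954.50.
#5 ($2,675): 25% coinsurance on $2,675 = $668.75. OOP would hit $4,318.75 > $3,650, so the cap limits the patient to $3,650 − $3,650 = $0. Insurer: $2,675 − $0 = $2,675.
Insurer total = bills − patient's total = $21,646 − $3,650 = $17,996.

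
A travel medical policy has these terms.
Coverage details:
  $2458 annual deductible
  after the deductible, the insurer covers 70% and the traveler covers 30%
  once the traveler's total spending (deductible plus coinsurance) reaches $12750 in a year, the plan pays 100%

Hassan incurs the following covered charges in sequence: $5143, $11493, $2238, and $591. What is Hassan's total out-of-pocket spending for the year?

$7560.10

Bill 1, $5143: $2458 finishes the deductible; $2685 goes to coinsurance; 30% of $2685 = $805.50. Traveler pays $3263.50; OOP now $3263.50.
Bill 2, $11493: deductible already satisfied, so traveler's share is 30% × $11493 = $3447.90. Traveler owes $3447.90 (running OOP $6711.40).
Bill 3, $2238: deductible met; 30% of $2238 = $671.40. Cost to traveler: $671.40. OOP to date $7382.80.
Bill 4, $591: deductible met; 30% of $591 = $177.30. Cost to traveler: $177.30. OOP to date $7560.10.
Total paid by the traveler: $3263.50 + $3447.90 + $671.40 + $177.30 = $7560.10.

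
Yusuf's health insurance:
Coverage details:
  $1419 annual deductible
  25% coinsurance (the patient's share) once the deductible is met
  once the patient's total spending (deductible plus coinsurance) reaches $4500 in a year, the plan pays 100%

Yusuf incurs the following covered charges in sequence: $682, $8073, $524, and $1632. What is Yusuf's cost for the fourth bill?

$408

#1 ($682): fully absorbed by the deductible. Patient owes $682 (running OOP $682).
#2 ($8073): $737 finishes the deductible; $7336 goes to coinsurance; 25% of $7336 = $1834. Patient owes $2571 (running OOP $3253).
#3 ($524): deductible already satisfied, so patient's share is 25% × $524 = $131. Cost to patient: $131. OOP to date $3384.
#4 ($1632): deductible met; 25% of $1632 = $408. Patient owes $408 (running OOP $3792).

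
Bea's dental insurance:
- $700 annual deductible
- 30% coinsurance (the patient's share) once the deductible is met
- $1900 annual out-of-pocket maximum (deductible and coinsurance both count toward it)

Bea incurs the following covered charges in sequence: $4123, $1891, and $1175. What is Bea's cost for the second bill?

Claim 1 ($4123): deductible takes $700, $3423 remains; 30% of $3423 = $1026.90. Patient pays $1726.90; OOP now $1726.90.
Claim 2 ($1891): deductible already satisfied, so patient's share is 30% × $1891 = $567.30. OOP would hit $2294.20 > $1900, so the cap limits the patient to $1900 − $1726.90 = $173.10.

$173.10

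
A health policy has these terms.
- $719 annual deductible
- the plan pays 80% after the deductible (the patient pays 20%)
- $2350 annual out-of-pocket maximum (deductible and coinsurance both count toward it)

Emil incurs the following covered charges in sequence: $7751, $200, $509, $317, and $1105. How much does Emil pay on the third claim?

$101.80

Claim 1 ($7751): $719 finishes the deductible; $7032 goes to coinsurance; patient's 20% is $1406.40. Patient owes $2125.40 (running OOP $2125.40).
Claim 2 ($200): 20% coinsurance on $200 = $40. Patient owes $40 (running OOP $2165.40).
Claim 3 ($509): deductible already satisfied, so patient's share is 20% × $509 = $101.80. Patient pays $101.80; OOP now $2267.20.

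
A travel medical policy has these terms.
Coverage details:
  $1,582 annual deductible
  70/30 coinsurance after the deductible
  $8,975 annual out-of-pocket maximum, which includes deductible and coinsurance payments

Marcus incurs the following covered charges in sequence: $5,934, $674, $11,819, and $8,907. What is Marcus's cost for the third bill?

$3,545.70

#1 ($5,934): deductible takes $1,582, $4,352 remains; coinsurance $4,352 × 30% = $1,305.60. Traveler pays $2,887.60; OOP now $2,887.60.
#2 ($674): deductible met; 30% of $674 = $202.20. Cost to traveler: $202.20. OOP to date $3,089.80.
#3 ($11,819): deductible already satisfied, so traveler's share is 30% × $11,819 = $3,545.70. Traveler owes $3,545.70 (running OOP $6,635.50).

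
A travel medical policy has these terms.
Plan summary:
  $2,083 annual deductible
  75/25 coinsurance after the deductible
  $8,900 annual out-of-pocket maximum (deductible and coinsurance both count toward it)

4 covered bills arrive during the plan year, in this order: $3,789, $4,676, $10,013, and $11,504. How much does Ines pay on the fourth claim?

$2,718.25

Bill 1, $3,789: deductible takes $2,083, $1,706 remains; traveler's 25% is $426.50. Traveler owes $2,509.50 (running OOP $2,509.50).
Bill 2, $4,676: 25% coinsurance on $4,676 = $1,169. Traveler owes $1,169 (running OOP $3,678.50).
Bill 3, $10,013: 25% coinsurance on $10,013 = $2,503.25. Traveler pays $2,503.25; OOP now $6,181.75.
Bill 4, $11,504: 25% coinsurance on $11,504 = $2,876. Adding that to $6,181.75 gives $9,057.75, past the $8,900 cap; traveler pays only $8,900 − $6,181.75 = $2,718.25.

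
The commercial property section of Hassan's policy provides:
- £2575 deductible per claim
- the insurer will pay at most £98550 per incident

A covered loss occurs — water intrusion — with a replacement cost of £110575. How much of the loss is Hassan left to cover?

£12025

After the deductible, £110575 − £2575 = £108000 remains.
£108000 exceeds the £98550 limit, so the insurer pays the limit: £98550.
The business bears the rest of the original loss: £110575 − £98550 = £12025.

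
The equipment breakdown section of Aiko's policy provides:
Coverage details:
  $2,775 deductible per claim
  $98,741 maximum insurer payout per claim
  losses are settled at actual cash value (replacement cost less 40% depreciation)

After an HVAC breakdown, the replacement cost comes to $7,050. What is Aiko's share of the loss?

$5,595

At 40% depreciation, ACV = $7,050 − $2,820 = $4,230.
Subtract the deductible: $4,230 − $2,775 = $1,455.
$1,455 is within the $98,741 limit, so the insurer pays $1,455.
Business owner's share is the uncovered remainder: $7,050 − $1,455 = $5,595.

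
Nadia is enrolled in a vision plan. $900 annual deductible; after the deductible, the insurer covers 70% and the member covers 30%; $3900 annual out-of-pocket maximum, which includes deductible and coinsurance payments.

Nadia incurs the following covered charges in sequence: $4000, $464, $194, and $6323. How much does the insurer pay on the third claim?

Bill 1, $4000: deductible takes $900, $3100 remains; 30% of $3100 = $930. Cost to member: $1830. OOP to date $1830. Insurer: $4000 − $1830 = $2170.
Bill 2, $464: deductible already satisfied, so member's share is 30% × $464 = $139.20. Member owes $139.20 (running OOP $1969.20). Plan pays $464 − $139.20 = $324.80.
Bill 3, $194: deductible already satisfied, so member's share is 30% × $194 = $58.20. Cost to member: $58.20. OOP to date $2027.40. Insurer: $194 − $58.20 = $135.80.

$135.80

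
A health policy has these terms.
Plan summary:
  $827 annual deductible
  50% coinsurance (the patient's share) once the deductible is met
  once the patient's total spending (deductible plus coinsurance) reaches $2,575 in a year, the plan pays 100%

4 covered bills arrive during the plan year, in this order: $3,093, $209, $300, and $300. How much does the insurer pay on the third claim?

Claim 1 — $3,093: $827 to deductible, leaving $2,266; patient's 50% is $1,133. Cost to patient: $1,960. OOP to date $1,960. Insurer: $3,093 − $1,960 = $1,133.
Claim 2 — $209: deductible already satisfied, so patient's share is 50% × $209 = $104.50. Patient owes $104.50 (running OOP $2,064.50). Plan pays $209 − $104.50 = $104.50.
Claim 3 — $300: deductible already satisfied, so patient's share is 50% × $300 = $150. Cost to patient: $150. OOP to date $2,214.50. Plan pays $300 − $150 = $150.

$150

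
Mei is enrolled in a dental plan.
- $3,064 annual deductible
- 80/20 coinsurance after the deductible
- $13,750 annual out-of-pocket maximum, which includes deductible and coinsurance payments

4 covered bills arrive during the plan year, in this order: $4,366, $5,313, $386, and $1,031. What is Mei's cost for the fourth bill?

Claim 1 ($4,366): $3,064 finishes the deductible; $1,302 goes to coinsurance; 20% of $1,302 = $260.40. Patient owes $3,324.40 (running OOP $3,324.40).
Claim 2 ($5,313): 20% coinsurance on $5,313 = $1,062.60. Patient pays $1,062.60; OOP now $4,387.
Claim 3 ($386): deductible already satisfied, so patient's share is 20% × $386 = $77.20. Patient owes $77.20 (running OOP $4,464.20).
Claim 4 ($1,031): 20% coinsurance on $1,031 = $206.20. Cost to patient: $206.20. OOP to date $4,670.40.

$206.20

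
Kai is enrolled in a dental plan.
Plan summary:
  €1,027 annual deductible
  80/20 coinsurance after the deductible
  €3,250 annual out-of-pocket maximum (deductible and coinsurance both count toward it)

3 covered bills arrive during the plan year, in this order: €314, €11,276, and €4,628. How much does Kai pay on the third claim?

€110.40

Claim 1 (€314): all of it applies to the deductible. Cost to patient: €314. OOP to date €314.
Claim 2 (€11,276): €713 to deductible, leaving €10,563; coinsurance €10,563 × 20% = €2,112.60. Patient owes €2,825.60 (running OOP €3,139.60).
Claim 3 (€4,628): deductible already satisfied, so patient's share is 20% × €4,628 = €925.60. That would push OOP to €4,065.20, over the €3,250 cap, so patient pays €3,250 − €3,139.60 = €110.40.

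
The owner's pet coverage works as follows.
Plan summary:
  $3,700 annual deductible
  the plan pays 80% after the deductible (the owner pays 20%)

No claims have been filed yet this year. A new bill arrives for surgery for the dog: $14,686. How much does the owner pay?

The full $3,700 deductible is still open; $3,700 of this bill applies to it.
The remaining $10,986 (= $14,686 − $3,700) moves to coinsurance.
Coinsurance: $10,986 × 20% = $2,197.20.
So the owner owes $3,700 + $2,197.20 = $5,897.20.

$5,897.20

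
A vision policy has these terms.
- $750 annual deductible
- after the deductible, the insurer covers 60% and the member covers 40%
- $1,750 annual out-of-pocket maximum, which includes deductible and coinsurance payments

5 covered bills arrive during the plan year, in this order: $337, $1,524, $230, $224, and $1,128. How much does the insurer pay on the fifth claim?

$754

Claim 1 — $337: all of it applies to the deductible. Member pays $337; OOP now $337. Plan pays $337 − $337 = $0.
Claim 2 — $1,524: deductible takes $413, $1,111 remains; member's 40% is $444.40. Member owes $857.40 (running OOP $1,194.40). Plan pays $1,524 − $857.40 = $666.60.
Claim 3 — $230: deductible met; 40% of $230 = $92. Member pays $92; OOP now $1,286.40. Plan pays $230 − $92 = $138.
Claim 4 — $224: deductible already satisfied, so member's share is 40% × $224 = $89.60. Member pays $89.60; OOP now $1,376. Insurer: $224 − $89.60 = $134.40.
Claim 5 — $1,128: 40% coinsurance on $1,128 = $451.20. OOP would hit $1,827.20 > $1,750, so the cap limits the member to $1,750 − $1,376 = $374. Plan pays $1,128 − $374 = $754.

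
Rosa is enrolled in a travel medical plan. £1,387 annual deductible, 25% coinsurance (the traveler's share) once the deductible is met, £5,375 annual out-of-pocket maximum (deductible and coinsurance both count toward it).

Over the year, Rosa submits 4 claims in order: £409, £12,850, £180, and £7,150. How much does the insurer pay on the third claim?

Bill 1, £409: fully absorbed by the deductible. Traveler owes £409 (running OOP £409). Plan pays £409 − £409 = £0.
Bill 2, £12,850: deductible takes £978, £11,872 remains; traveler's 25% is £2,968. Traveler owes £3,946 (running OOP £4,355). Plan pays £12,850 − £3,946 = £8,904.
Bill 3, £180: deductible met; 25% of £180 = £45. Traveler owes £45 (running OOP £4,400). Insurer: £180 − £45 = £135.

£135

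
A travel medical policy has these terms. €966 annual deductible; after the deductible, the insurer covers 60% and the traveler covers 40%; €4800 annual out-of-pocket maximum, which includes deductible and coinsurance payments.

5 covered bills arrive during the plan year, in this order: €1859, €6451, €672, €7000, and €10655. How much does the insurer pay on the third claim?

€403.20

Claim 1 (€1859): deductible takes €966, €893 remains; coinsurance €893 × 40% = €357.20. Cost to traveler: €1323.20. OOP to date €1323.20. Plan pays €1859 − €1323.20 = €535.80.
Claim 2 (€6451): deductible met; 40% of €6451 = €2580.40. Traveler owes €2580.40 (running OOP €3903.60). Insurer: €6451 − €2580.40 = €3870.60.
Claim 3 (€672): deductible met; 40% of €672 = €268.80. Traveler owes €268.80 (running OOP €4172.40). Insurer: €672 − €268.80 = €403.20.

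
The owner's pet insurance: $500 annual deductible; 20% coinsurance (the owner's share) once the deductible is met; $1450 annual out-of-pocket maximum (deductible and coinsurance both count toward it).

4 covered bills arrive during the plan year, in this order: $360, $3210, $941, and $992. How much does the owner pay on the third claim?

$188.20

Claim 1 — $360: all of it applies to the deductible. Owner pays $360; OOP now $360.
Claim 2 — $3210: $140 finishes the deductible; $3070 goes to coinsurance; owner's 20% is $614. Cost to owner: $754. OOP to date $1114.
Claim 3 — $941: deductible already satisfied, so owner's share is 20% × $941 = $188.20. Owner owes $188.20 (running OOP $1302.20).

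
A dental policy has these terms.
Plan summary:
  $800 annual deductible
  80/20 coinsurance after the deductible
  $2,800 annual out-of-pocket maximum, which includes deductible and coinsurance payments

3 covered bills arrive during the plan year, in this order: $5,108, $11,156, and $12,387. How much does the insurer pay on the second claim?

#1 ($5,108): $800 finishes the deductible; $4,308 goes to coinsurance; 20% of $4,308 = $861.60. Patient pays $1,661.60; OOP now $1,661.60. Insurer: $5,108 − $1,661.60 = $3,446.40.
#2 ($11,156): deductible already satisfied, so patient's share is 20% × $11,156 = $2,231.20. That would push OOP to $3,892.80, over the $2,800 cap, so patient pays $2,800 − $1,661.60 = $1,138.40. Insurer: $11,156 − $1,138.40 = $10,017.60.

$10,017.60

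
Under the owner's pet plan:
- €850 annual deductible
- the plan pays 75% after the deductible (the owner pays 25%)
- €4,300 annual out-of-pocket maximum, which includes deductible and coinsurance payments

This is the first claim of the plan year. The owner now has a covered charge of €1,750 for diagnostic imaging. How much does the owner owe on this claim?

Nothing has been paid toward the €850 deductible, so the first €850 of this charge is applied there.
The remaining €900 (= €1,750 − €850) moves to coinsurance.
Coinsurance: €900 × 25% = €225.
So the owner owes €850 + €225 = €1,075 before any cap.
Cumulative spending €0 + €1,075 = €1,075 stays under the €4,300 maximum.

€1,075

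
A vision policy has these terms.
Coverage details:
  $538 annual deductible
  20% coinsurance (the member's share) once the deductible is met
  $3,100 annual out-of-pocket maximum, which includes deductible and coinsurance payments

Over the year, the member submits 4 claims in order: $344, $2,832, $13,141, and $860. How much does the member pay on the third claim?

$2,034.40

#1 ($344): fully absorbed by the deductible. Member pays $344; OOP now $344.
#2 ($2,832): $194 finishes the deductible; $2,638 goes to coinsurance; 20% of $2,638 = $527.60. Member pays $721.60; OOP now $1,065.60.
#3 ($13,141): deductible already satisfied, so member's share is 20% × $13,141 = $2,628.20. Adding that to $1,065.60 gives $3,693.80, past the $3,100 cap; member pays only $3,100 − $1,065.60 = $2,034.40.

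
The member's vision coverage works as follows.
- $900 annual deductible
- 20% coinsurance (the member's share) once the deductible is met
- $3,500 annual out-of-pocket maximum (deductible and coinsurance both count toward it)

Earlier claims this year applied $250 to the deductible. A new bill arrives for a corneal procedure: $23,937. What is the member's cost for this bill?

$3,250

Remaining deductible: $900 − $250 = $650.
After the $650 deductible portion, $23,937 − $650 = $23,287 is subject to coinsurance.
Member's 20% share of $23,287 is $4,657.40.
So the member owes $650 + $4,657.40 = $5,307.40 before any cap.
Adding $5,307.40 to the $250 already spent would give $5,557.40, which exceeds the $3,500 cap; the member pays just $3,500 − $250 = $3,250.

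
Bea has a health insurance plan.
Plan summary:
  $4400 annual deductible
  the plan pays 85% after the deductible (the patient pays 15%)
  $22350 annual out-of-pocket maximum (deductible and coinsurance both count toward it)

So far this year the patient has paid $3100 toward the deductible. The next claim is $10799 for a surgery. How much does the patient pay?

$2724.85

Deductible still to meet: $4400 − $3100 = $1300.
That leaves $10799 − $1300 = $9499 for coinsurance.
Patient's 15% share of $9499 is $1424.85.
Patient responsibility before any cap: $1300 + $1424.85 = $2724.85.
Total out-of-pocket so far would be $3100 + $2724.85 = $5824.85, below the $22350 cap — no reduction.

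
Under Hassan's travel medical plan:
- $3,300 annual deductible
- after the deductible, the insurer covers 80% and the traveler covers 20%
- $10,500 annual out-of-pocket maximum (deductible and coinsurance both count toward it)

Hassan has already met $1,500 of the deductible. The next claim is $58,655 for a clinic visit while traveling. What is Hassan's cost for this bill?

$9,000

$1,500 of the $3,300 deductible is already met, leaving $1,800.
The remaining $56,855 (= $58,655 − $1,800) moves to coinsurance.
Coinsurance: $56,855 × 20% = $11,371.
Traveler responsibility before any cap: $1,800 + $11,371 = $13,171.
That would bring total out-of-pocket to $14,671, past the $10,500 cap. The traveler is capped at $10,500 − $1,500 = $9,000 on this claim.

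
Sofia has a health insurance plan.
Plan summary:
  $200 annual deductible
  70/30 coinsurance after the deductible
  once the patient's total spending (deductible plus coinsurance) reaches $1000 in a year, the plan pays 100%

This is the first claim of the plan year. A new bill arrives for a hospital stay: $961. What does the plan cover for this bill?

The full $200 deductible is still open; $200 of this bill applies to it.
After the $200 deductible portion, $961 − $200 = $761 is subject to coinsurance.
Coinsurance: $761 × 30% = $228.30.
Patient responsibility before any cap: $200 + $228.30 = $428.30.
Total out-of-pocket so far would be $0 + $428.30 = $428.30, below the $1000 cap — no reduction.
The plan picks up $961 − $428.30 = $532.70.

$532.70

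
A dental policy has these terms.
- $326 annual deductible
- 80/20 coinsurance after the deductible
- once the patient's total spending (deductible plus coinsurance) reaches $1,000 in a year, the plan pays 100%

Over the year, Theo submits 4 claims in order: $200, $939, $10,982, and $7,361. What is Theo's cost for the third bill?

Bill 1, $200: fully absorbed by the deductible. Cost to patient: $200. OOP to date $200.
Bill 2, $939: $126 to deductible, leaving $813; 20% of $813 = $162.60. Cost to patient: $288.60. OOP to date $488.60.
Bill 3, $10,982: 20% coinsurance on $10,982 = $2,196.40. That would push OOP to $2,685, over the $1,000 cap, so patient pays $1,000 − $488.60 = $511.40.

$511.40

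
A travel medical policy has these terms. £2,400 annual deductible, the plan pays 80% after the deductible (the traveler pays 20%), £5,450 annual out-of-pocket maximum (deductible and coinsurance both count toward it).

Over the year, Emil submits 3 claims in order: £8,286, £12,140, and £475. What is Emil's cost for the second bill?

£1,872.80

Claim 1 (£8,286): deductible takes £2,400, £5,886 remains; traveler's 20% is £1,177.20. Cost to traveler: £3,577.20. OOP to date £3,577.20.
Claim 2 (£12,140): 20% coinsurance on £12,140 = £2,428. Adding that to £3,577.20 gives £6,005.20, past the £5,450 cap; traveler pays only £5,450 − £3,577.20 = £1,872.80.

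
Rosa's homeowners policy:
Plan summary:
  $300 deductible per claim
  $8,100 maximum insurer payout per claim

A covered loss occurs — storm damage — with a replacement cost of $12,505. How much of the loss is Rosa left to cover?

Subtract the deductible: $12,505 − $300 = $12,205.
Since $12,205 > $8,100, the payout is capped at $8,100.
The homeowner bears the rest of the original loss: $12,505 − $8,100 = $4,405.

$4,405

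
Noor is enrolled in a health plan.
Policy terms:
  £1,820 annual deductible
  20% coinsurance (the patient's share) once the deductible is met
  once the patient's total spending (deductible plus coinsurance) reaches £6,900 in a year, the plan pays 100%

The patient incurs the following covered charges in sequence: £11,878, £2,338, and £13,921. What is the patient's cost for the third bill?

Bill 1, £11,878: £1,820 finishes the deductible; £10,058 goes to coinsurance; patient's 20% is £2,011.60. Patient pays £3,831.60; OOP now £3,831.60.
Bill 2, £2,338: deductible met; 20% of £2,338 = £467.60. Cost to patient: £467.60. OOP to date £4,299.20.
Bill 3, £13,921: 20% coinsurance on £13,921 = £2,784.20. That would push OOP to £7,083.40, over the £6,900 cap, so patient pays £6,900 − £4,299.20 = £2,600.80.

£2,600.80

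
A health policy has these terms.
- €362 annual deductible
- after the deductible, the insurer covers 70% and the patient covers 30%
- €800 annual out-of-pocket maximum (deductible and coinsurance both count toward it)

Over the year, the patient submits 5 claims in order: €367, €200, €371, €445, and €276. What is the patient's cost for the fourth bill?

€133.50

#1 (€367): €362 to deductible, leaving €5; coinsurance €5 × 30% = €1.50. Patient pays €363.50; OOP now €363.50.
#2 (€200): 30% coinsurance on €200 = €60. Patient owes €60 (running OOP €423.50).
#3 (€371): deductible met; 30% of €371 = €111.30. Patient owes €111.30 (running OOP €534.80).
#4 (€445): 30% coinsurance on €445 = €133.50. Patient owes €133.50 (running OOP €668.30).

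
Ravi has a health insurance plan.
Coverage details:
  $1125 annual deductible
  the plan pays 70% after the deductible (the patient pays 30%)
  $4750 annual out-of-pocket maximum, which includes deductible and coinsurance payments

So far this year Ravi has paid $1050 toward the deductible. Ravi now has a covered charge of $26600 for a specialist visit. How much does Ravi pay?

$3700

Remaining deductible: $1125 − $1050 = $75.
That leaves $26600 − $75 = $26525 for coinsurance.
Patient's 30% share of $26525 is $7957.50.
That puts the patient's cost at $75 + $7957.50 = $8032.50 before any cap.
That would bring total out-of-pocket to $9082.50, past the $4750 cap. The patient is capped at $4750 − $1050 = $3700 on this claim.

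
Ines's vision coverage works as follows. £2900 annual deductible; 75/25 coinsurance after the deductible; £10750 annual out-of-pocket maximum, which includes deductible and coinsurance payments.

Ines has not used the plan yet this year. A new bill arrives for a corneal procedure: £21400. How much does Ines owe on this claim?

Nothing has been paid toward the £2900 deductible, so the first £2900 of this charge is applied there.
The remaining £18500 (= £21400 − £2900) moves to coinsurance.
Coinsurance: £18500 × 25% = £4625.
So the member owes £2900 + £4625 = £7525 before any cap.
Year-to-date out-of-pocket becomes £0 + £7525 = £7525, still under the £10750 maximum, so no cap applies.

£7525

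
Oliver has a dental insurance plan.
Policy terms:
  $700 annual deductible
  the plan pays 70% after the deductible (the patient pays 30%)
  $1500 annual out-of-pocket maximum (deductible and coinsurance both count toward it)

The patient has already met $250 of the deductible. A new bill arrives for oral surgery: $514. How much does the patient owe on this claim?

$469.20

Deductible still to meet: $700 − $250 = $450.
That leaves $514 − $450 = $64 for coinsurance.
Patient's 30% share of $64 is $19.20.
So the patient owes $450 + $19.20 = $469.20 before any cap.
Total out-of-pocket so far would be $250 + $469.20 = $719.20, below the $1500 cap — no reduction.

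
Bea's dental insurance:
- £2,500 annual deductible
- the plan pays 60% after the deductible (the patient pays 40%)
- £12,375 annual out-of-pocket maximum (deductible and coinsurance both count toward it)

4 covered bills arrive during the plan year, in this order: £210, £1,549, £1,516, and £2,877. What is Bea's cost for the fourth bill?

Claim 1 — £210: all of it applies to the deductible. Patient owes £210 (running OOP £210).
Claim 2 — £1,549: all of it applies to the deductible. Cost to patient: £1,549. OOP to date £1,759.
Claim 3 — £1,516: £741 finishes the deductible; £775 goes to coinsurance; coinsurance £775 × 40% = £310. Patient owes £1,051 (running OOP £2,810).
Claim 4 — £2,877: deductible met; 40% of £2,877 = £1,150.80. Cost to patient: £1,150.80. OOP to date £3,960.80.

£1,150.80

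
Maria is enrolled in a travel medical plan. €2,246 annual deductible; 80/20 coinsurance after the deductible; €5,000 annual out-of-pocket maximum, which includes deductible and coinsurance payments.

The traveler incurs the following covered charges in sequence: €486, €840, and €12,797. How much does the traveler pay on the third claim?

Claim 1 (€486): entire amount goes to the deductible. Traveler pays €486; OOP now €486.
Claim 2 (€840): fully absorbed by the deductible. Traveler pays €840; OOP now €1,326.
Claim 3 (€12,797): deductible takes €920, €11,877 remains; traveler's 20% is €2,375.40. Traveler pays €3,295.40; OOP now €4,621.40.

€3,295.40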